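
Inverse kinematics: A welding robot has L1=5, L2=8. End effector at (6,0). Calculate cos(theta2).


Given: L1 = 5, L2 = 8, target (x, y) = (6, 0)
Using cos(theta2) = (x^2 + y^2 - L1^2 - L2^2) / (2*L1*L2)
x^2 + y^2 = 6^2 + 0 = 36
L1^2 + L2^2 = 25 + 64 = 89
Numerator = 36 - 89 = -53
Denominator = 2*5*8 = 80
cos(theta2) = -53/80 = -53/80

-53/80


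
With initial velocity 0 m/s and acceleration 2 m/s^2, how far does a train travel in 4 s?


Given: v0 = 0 m/s, a = 2 m/s^2, t = 4 s
Using s = v0*t + (1/2)*a*t^2
s = 0*4 + (1/2)*2*4^2
s = 0 + (1/2)*32
s = 0 + 16
s = 16

16 m


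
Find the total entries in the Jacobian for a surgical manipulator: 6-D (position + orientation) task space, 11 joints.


Given: task space dimension = 6, joints = 11
Jacobian is a 6 x 11 matrix
Total entries = rows * columns
Total = 6 * 11
Total = 66

66


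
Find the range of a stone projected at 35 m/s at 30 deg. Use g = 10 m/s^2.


Given: v0 = 35 m/s, theta = 30 deg, g = 10 m/s^2
sin(2*30) = sin(60) = sqrt(3)/2
Using R = v0^2 * sin(2*theta) / g
R = 35^2 * (sqrt(3)/2) / 10
R = 1225 * sqrt(3) / 20
R = 245/4*sqrt(3) m

245/4*sqrt(3) m


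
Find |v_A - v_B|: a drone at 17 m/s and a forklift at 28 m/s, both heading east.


Given: v_A = 17 m/s east, v_B = 28 m/s east
Both move in the same direction; relative speed = |v_A - v_B|
|17 - 28| = |-11|
= 11 m/s

11 m/s


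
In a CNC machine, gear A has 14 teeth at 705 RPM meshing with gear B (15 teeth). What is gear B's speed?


Given: N1 = 14 teeth, w1 = 705 RPM, N2 = 15 teeth
Using N1*w1 = N2*w2
w2 = N1*w1 / N2
w2 = 14*705 / 15
w2 = 9870 / 15
w2 = 658 RPM

658 RPM


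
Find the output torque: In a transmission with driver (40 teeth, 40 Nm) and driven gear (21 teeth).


Given: N1 = 40, N2 = 21, T1 = 40 Nm
Using T2/T1 = N2/N1
T2 = T1 * N2 / N1
T2 = 40 * 21 / 40
T2 = 840 / 40
T2 = 21 Nm

21 Nm


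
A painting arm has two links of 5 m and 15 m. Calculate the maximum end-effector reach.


Given: L1 = 5 m, L2 = 15 m
For a 2-link planar arm, max reach = L1 + L2 (fully extended)
Max reach = 5 + 15
Max reach = 20 m

20 m


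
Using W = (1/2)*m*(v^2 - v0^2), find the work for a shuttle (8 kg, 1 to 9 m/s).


Given: m = 8 kg, v0 = 1 m/s, v = 9 m/s
Using W = (1/2)*m*(v^2 - v0^2)
v^2 = 9^2 = 81
v0^2 = 1^2 = 1
v^2 - v0^2 = 81 - 1 = 80
W = (1/2)*8*80 = 320 J

320 J


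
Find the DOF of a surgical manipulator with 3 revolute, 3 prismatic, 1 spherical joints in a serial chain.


Given: serial robot with 3 revolute, 3 prismatic, 1 spherical joints
DOF contribution per joint type: revolute=1, prismatic=1, spherical=3, fixed=0
DOF = 3*1 + 3*1 + 1*3
DOF = 9

9


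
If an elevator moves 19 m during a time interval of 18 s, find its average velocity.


Given: distance d = 19 m, time t = 18 s
Using v = d / t
v = 19 / 18
v = 19/18 m/s

19/18 m/s


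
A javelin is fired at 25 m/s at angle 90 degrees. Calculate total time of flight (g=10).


Given: v0 = 25 m/s, theta = 90 deg, g = 10 m/s^2
sin(90) = 1
Using T = 2*v0*sin(theta) / g
T = 2*25*1 / 10
T = 50 / 10
T = 5 s

5 s


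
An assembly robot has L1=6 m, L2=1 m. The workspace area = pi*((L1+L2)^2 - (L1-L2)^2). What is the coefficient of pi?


Given: L1 = 6, L2 = 1
(L1+L2)^2 = (7)^2 = 49
(L1-L2)^2 = (5)^2 = 25
Difference = 49 - 25 = 24
This equals 4*L1*L2 = 4*6*1 = 24
Workspace area = 24*pi

24


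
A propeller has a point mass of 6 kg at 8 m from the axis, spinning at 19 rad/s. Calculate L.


Given: m = 6 kg, r = 8 m, omega = 19 rad/s
For a point mass: I = m*r^2
I = 6*8^2 = 6*64 = 384
L = I*omega = 384*19
L = 7296 kg*m^2/s

7296 kg*m^2/s


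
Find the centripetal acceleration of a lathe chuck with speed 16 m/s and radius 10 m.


Given: v = 16 m/s, r = 10 m
Using a_c = v^2 / r
a_c = 16^2 / 10
a_c = 256 / 10
a_c = 128/5 m/s^2

128/5 m/s^2


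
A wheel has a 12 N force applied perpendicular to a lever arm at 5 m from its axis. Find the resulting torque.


Given: F = 12 N, r = 5 m, angle = 90 deg (perpendicular)
Using tau = F * r * sin(90)
sin(90) = 1
tau = 12 * 5 * 1
tau = 60 Nm

60 Nm


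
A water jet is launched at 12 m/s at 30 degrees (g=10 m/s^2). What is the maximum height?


Given: v0 = 12 m/s, theta = 30 deg, g = 10 m/s^2
sin^2(30) = 1/4
Using H = v0^2 * sin^2(theta) / (2*g)
H = 12^2 * 1/4 / (2*10)
H = 144 * 1/4 / 20
H = 36 / 20
H = 9/5 m

9/5 m


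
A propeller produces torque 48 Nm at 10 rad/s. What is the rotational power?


Given: tau = 48 Nm, omega = 10 rad/s
Using P = tau * omega
P = 48 * 10
P = 480 W

480 W


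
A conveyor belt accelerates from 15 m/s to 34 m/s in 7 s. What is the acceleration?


Given: initial velocity v0 = 15 m/s, final velocity v = 34 m/s, time t = 7 s
Using a = (v - v0) / t
a = (34 - 15) / 7
a = 19 / 7
a = 19/7 m/s^2

19/7 m/s^2


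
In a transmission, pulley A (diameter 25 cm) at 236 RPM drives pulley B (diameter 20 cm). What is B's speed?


Given: D1 = 25 cm, w1 = 236 RPM, D2 = 20 cm
Using D1*w1 = D2*w2
w2 = D1*w1 / D2
w2 = 25*236 / 20
w2 = 5900 / 20
w2 = 295 RPM

295 RPM


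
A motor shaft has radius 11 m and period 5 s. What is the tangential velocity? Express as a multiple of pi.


Given: radius r = 11 m, period T = 5 s
Using v = 2*pi*r / T
v = 2*pi*11 / 5
v = 22*pi / 5
v = 22/5*pi m/s

22/5*pi m/s


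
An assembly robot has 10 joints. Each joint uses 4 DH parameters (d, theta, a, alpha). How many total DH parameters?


Given: 10 joints, 4 DH parameters per joint (d, theta, a, alpha)
Total DH parameters = number_of_joints * 4
Total = 10 * 4
Total = 40

40


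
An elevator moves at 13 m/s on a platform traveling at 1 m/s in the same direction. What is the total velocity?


Given: object velocity = 13 m/s, platform velocity = 1 m/s (same direction)
Using classical velocity addition: v_total = v_object + v_platform
v_total = 13 + 1
v_total = 14 m/s

14 m/s


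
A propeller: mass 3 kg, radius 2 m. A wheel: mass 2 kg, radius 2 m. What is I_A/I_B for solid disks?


Given: M1=3 kg, R1=2 m, M2=2 kg, R2=2 m
For a disk: I = (1/2)*M*R^2, so I_A/I_B = (M1*R1^2)/(M2*R2^2)
M1*R1^2 = 3*4 = 12
M2*R2^2 = 2*4 = 8
I_A/I_B = 12/8 = 3/2

3/2


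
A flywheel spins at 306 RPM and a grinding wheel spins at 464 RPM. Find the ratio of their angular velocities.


Given: RPM_A = 306, RPM_B = 464
omega = 2*pi*RPM/60, so omega_A/omega_B = RPM_A / RPM_B
omega_A/omega_B = 306 / 464
omega_A/omega_B = 153/232

153/232


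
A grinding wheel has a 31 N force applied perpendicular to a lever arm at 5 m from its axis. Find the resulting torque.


Given: F = 31 N, r = 5 m, angle = 90 deg (perpendicular)
Using tau = F * r * sin(90)
sin(90) = 1
tau = 31 * 5 * 1
tau = 155 Nm

155 Nm


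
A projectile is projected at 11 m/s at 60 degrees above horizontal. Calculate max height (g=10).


Given: v0 = 11 m/s, theta = 60 deg, g = 10 m/s^2
sin^2(60) = 3/4
Using H = v0^2 * sin^2(theta) / (2*g)
H = 11^2 * 3/4 / (2*10)
H = 121 * 3/4 / 20
H = 363/4 / 20
H = 363/80 m

363/80 m


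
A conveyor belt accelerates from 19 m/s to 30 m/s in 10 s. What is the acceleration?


Given: initial velocity v0 = 19 m/s, final velocity v = 30 m/s, time t = 10 s
Using a = (v - v0) / t
a = (30 - 19) / 10
a = 11 / 10
a = 11/10 m/s^2

11/10 m/s^2


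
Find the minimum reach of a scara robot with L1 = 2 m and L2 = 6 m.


Given: L1 = 2 m, L2 = 6 m
For a 2-link planar arm, min reach = |L1 - L2| (second link folded back)
Min reach = |2 - 6|
Min reach = 4 m

4 m


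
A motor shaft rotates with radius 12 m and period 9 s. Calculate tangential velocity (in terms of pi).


Given: radius r = 12 m, period T = 9 s
Using v = 2*pi*r / T
v = 2*pi*12 / 9
v = 24*pi / 9
v = 8/3*pi m/s

8/3*pi m/s


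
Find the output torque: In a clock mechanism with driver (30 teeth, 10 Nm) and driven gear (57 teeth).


Given: N1 = 30, N2 = 57, T1 = 10 Nm
Using T2/T1 = N2/N1
T2 = T1 * N2 / N1
T2 = 10 * 57 / 30
T2 = 570 / 30
T2 = 19 Nm

19 Nm


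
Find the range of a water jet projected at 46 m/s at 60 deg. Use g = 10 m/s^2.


Given: v0 = 46 m/s, theta = 60 deg, g = 10 m/s^2
sin(2*60) = sin(120) = sqrt(3)/2
Using R = v0^2 * sin(2*theta) / g
R = 46^2 * (sqrt(3)/2) / 10
R = 2116 * sqrt(3) / 20
R = 529/5*sqrt(3) m

529/5*sqrt(3) m


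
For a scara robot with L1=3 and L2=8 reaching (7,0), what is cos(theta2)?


Given: L1 = 3, L2 = 8, target (x, y) = (7, 0)
Using cos(theta2) = (x^2 + y^2 - L1^2 - L2^2) / (2*L1*L2)
x^2 + y^2 = 7^2 + 0 = 49
L1^2 + L2^2 = 9 + 64 = 73
Numerator = 49 - 73 = -24
Denominator = 2*3*8 = 48
cos(theta2) = -24/48 = -1/2

-1/2


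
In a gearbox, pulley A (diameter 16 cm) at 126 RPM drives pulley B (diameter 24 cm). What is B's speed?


Given: D1 = 16 cm, w1 = 126 RPM, D2 = 24 cm
Using D1*w1 = D2*w2
w2 = D1*w1 / D2
w2 = 16*126 / 24
w2 = 2016 / 24
w2 = 84 RPM

84 RPM


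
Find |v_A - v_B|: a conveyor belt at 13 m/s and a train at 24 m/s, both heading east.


Given: v_A = 13 m/s east, v_B = 24 m/s east
Both move in the same direction; relative speed = |v_A - v_B|
|13 - 24| = |-11|
= 11 m/s

11 m/s


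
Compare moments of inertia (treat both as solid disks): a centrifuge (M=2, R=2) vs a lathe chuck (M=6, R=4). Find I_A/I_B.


Given: M1=2 kg, R1=2 m, M2=6 kg, R2=4 m
For a disk: I = (1/2)*M*R^2, so I_A/I_B = (M1*R1^2)/(M2*R2^2)
M1*R1^2 = 2*4 = 8
M2*R2^2 = 6*16 = 96
I_A/I_B = 8/96 = 1/12

1/12


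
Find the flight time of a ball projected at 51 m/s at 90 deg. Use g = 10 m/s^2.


Given: v0 = 51 m/s, theta = 90 deg, g = 10 m/s^2
sin(90) = 1
Using T = 2*v0*sin(theta) / g
T = 2*51*1 / 10
T = 102 / 10
T = 51/5 s

51/5 s


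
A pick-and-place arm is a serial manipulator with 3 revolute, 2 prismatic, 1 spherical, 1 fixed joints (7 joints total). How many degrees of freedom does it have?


Given: serial robot with 3 revolute, 2 prismatic, 1 spherical, 1 fixed joints
DOF contribution per joint type: revolute=1, prismatic=1, spherical=3, fixed=0
DOF = 3*1 + 2*1 + 1*3 + 1*0
DOF = 8

8


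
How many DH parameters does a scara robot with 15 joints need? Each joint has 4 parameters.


Given: 15 joints, 4 DH parameters per joint (d, theta, a, alpha)
Total DH parameters = number_of_joints * 4
Total = 15 * 4
Total = 60

60


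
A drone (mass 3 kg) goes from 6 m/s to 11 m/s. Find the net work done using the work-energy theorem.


Given: m = 3 kg, v0 = 6 m/s, v = 11 m/s
Using W = (1/2)*m*(v^2 - v0^2)
v^2 = 11^2 = 121
v0^2 = 6^2 = 36
v^2 - v0^2 = 121 - 36 = 85
W = (1/2)*3*85 = 255/2 J

255/2 J


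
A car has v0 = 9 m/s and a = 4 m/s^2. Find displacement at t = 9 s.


Given: v0 = 9 m/s, a = 4 m/s^2, t = 9 s
Using s = v0*t + (1/2)*a*t^2
s = 9*9 + (1/2)*4*9^2
s = 81 + (1/2)*324
s = 81 + 162
s = 243

243 m


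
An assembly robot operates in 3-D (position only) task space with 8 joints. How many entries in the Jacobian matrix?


Given: task space dimension = 3, joints = 8
Jacobian is a 3 x 8 matrix
Total entries = rows * columns
Total = 3 * 8
Total = 24

24


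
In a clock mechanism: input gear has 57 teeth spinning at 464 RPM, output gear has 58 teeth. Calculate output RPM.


Given: N1 = 57 teeth, w1 = 464 RPM, N2 = 58 teeth
Using N1*w1 = N2*w2
w2 = N1*w1 / N2
w2 = 57*464 / 58
w2 = 26448 / 58
w2 = 456 RPM

456 RPM


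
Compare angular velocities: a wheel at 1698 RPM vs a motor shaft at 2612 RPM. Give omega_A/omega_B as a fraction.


Given: RPM_A = 1698, RPM_B = 2612
omega = 2*pi*RPM/60, so omega_A/omega_B = RPM_A / RPM_B
omega_A/omega_B = 1698 / 2612
omega_A/omega_B = 849/1306

849/1306


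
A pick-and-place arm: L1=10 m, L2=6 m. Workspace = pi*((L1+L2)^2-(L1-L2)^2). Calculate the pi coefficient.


Given: L1 = 10, L2 = 6
(L1+L2)^2 = (16)^2 = 256
(L1-L2)^2 = (4)^2 = 16
Difference = 256 - 16 = 240
This equals 4*L1*L2 = 4*10*6 = 240
Workspace area = 240*pi

240


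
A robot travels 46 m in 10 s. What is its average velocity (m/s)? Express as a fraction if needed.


Given: distance d = 46 m, time t = 10 s
Using v = d / t
v = 46 / 10
v = 23/5 m/s

23/5 m/s


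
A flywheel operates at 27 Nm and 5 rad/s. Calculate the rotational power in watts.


Given: tau = 27 Nm, omega = 5 rad/s
Using P = tau * omega
P = 27 * 5
P = 135 W

135 W


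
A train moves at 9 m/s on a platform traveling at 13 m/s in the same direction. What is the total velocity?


Given: object velocity = 9 m/s, platform velocity = 13 m/s (same direction)
Using classical velocity addition: v_total = v_object + v_platform
v_total = 9 + 13
v_total = 22 m/s

22 m/s


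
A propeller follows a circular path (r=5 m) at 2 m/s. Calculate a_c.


Given: v = 2 m/s, r = 5 m
Using a_c = v^2 / r
a_c = 2^2 / 5
a_c = 4 / 5
a_c = 4/5 m/s^2

4/5 m/s^2


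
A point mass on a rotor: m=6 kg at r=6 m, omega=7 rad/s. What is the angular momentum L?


Given: m = 6 kg, r = 6 m, omega = 7 rad/s
For a point mass: I = m*r^2
I = 6*6^2 = 6*36 = 216
L = I*omega = 216*7
L = 1512 kg*m^2/s

1512 kg*m^2/s


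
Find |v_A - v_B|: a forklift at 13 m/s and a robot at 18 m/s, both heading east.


Given: v_A = 13 m/s east, v_B = 18 m/s east
Both move in the same direction; relative speed = |v_A - v_B|
|13 - 18| = |-5|
= 5 m/s

5 m/s


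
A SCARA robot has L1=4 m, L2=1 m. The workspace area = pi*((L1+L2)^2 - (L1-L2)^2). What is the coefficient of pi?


Given: L1 = 4, L2 = 1
(L1+L2)^2 = (5)^2 = 25
(L1-L2)^2 = (3)^2 = 9
Difference = 25 - 9 = 16
This equals 4*L1*L2 = 4*4*1 = 16
Workspace area = 16*pi

16


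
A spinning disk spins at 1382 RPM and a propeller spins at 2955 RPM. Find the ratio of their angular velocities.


Given: RPM_A = 1382, RPM_B = 2955
omega = 2*pi*RPM/60, so omega_A/omega_B = RPM_A / RPM_B
omega_A/omega_B = 1382 / 2955
omega_A/omega_B = 1382/2955

1382/2955


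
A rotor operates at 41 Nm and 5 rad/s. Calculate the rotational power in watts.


Given: tau = 41 Nm, omega = 5 rad/s
Using P = tau * omega
P = 41 * 5
P = 205 W

205 W


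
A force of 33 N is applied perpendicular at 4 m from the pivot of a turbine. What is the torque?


Given: F = 33 N, r = 4 m, angle = 90 deg (perpendicular)
Using tau = F * r * sin(90)
sin(90) = 1
tau = 33 * 4 * 1
tau = 132 Nm

132 Nm


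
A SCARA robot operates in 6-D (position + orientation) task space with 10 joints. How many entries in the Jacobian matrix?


Given: task space dimension = 6, joints = 10
Jacobian is a 6 x 10 matrix
Total entries = rows * columns
Total = 6 * 10
Total = 60

60


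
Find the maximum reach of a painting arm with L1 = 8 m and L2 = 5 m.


Given: L1 = 8 m, L2 = 5 m
For a 2-link planar arm, max reach = L1 + L2 (fully extended)
Max reach = 8 + 5
Max reach = 13 m

13 m


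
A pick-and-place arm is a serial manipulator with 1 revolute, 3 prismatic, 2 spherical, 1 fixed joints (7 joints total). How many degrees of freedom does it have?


Given: serial robot with 1 revolute, 3 prismatic, 2 spherical, 1 fixed joints
DOF contribution per joint type: revolute=1, prismatic=1, spherical=3, fixed=0
DOF = 1*1 + 3*1 + 2*3 + 1*0
DOF = 10

10


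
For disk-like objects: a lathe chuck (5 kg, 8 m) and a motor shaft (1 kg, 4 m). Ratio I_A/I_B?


Given: M1=5 kg, R1=8 m, M2=1 kg, R2=4 m
For a disk: I = (1/2)*M*R^2, so I_A/I_B = (M1*R1^2)/(M2*R2^2)
M1*R1^2 = 5*64 = 320
M2*R2^2 = 1*16 = 16
I_A/I_B = 320/16 = 20

20


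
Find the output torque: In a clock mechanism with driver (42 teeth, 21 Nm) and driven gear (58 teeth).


Given: N1 = 42, N2 = 58, T1 = 21 Nm
Using T2/T1 = N2/N1
T2 = T1 * N2 / N1
T2 = 21 * 58 / 42
T2 = 1218 / 42
T2 = 29 Nm

29 Nm


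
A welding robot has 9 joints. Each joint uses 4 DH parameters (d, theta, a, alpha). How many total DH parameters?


Given: 9 joints, 4 DH parameters per joint (d, theta, a, alpha)
Total DH parameters = number_of_joints * 4
Total = 9 * 4
Total = 36

36


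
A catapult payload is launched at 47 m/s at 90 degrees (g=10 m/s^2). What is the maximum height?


Given: v0 = 47 m/s, theta = 90 deg, g = 10 m/s^2
sin^2(90) = 1
Using H = v0^2 * sin^2(theta) / (2*g)
H = 47^2 * 1 / (2*10)
H = 2209 * 1 / 20
H = 2209 / 20
H = 2209/20 m

2209/20 m


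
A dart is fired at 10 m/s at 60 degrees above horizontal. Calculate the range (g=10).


Given: v0 = 10 m/s, theta = 60 deg, g = 10 m/s^2
sin(2*60) = sin(120) = sqrt(3)/2
Using R = v0^2 * sin(2*theta) / g
R = 10^2 * (sqrt(3)/2) / 10
R = 100 * sqrt(3) / 20
R = 5*sqrt(3) m

5*sqrt(3) m


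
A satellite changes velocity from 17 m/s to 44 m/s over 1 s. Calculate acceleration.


Given: initial velocity v0 = 17 m/s, final velocity v = 44 m/s, time t = 1 s
Using a = (v - v0) / t
a = (44 - 17) / 1
a = 27 / 1
a = 27 m/s^2

27 m/s^2


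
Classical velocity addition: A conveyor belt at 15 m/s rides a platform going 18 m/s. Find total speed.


Given: object velocity = 15 m/s, platform velocity = 18 m/s (same direction)
Using classical velocity addition: v_total = v_object + v_platform
v_total = 15 + 18
v_total = 33 m/s

33 m/s


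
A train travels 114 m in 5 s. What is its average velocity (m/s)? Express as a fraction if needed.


Given: distance d = 114 m, time t = 5 s
Using v = d / t
v = 114 / 5
v = 114/5 m/s

114/5 m/s


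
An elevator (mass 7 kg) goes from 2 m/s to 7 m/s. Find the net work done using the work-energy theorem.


Given: m = 7 kg, v0 = 2 m/s, v = 7 m/s
Using W = (1/2)*m*(v^2 - v0^2)
v^2 = 7^2 = 49
v0^2 = 2^2 = 4
v^2 - v0^2 = 49 - 4 = 45
W = (1/2)*7*45 = 315/2 J

315/2 J


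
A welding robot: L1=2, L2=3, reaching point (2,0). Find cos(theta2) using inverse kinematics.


Given: L1 = 2, L2 = 3, target (x, y) = (2, 0)
Using cos(theta2) = (x^2 + y^2 - L1^2 - L2^2) / (2*L1*L2)
x^2 + y^2 = 2^2 + 0 = 4
L1^2 + L2^2 = 4 + 9 = 13
Numerator = 4 - 13 = -9
Denominator = 2*2*3 = 12
cos(theta2) = -9/12 = -3/4

-3/4


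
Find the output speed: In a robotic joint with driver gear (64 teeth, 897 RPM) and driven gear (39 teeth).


Given: N1 = 64 teeth, w1 = 897 RPM, N2 = 39 teeth
Using N1*w1 = N2*w2
w2 = N1*w1 / N2
w2 = 64*897 / 39
w2 = 57408 / 39
w2 = 1472 RPM

1472 RPM


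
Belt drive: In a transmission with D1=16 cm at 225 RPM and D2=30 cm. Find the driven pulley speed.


Given: D1 = 16 cm, w1 = 225 RPM, D2 = 30 cm
Using D1*w1 = D2*w2
w2 = D1*w1 / D2
w2 = 16*225 / 30
w2 = 3600 / 30
w2 = 120 RPM

120 RPM


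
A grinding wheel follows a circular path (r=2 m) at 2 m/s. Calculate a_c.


Given: v = 2 m/s, r = 2 m
Using a_c = v^2 / r
a_c = 2^2 / 2
a_c = 4 / 2
a_c = 2 m/s^2

2 m/s^2


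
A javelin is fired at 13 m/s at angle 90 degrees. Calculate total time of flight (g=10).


Given: v0 = 13 m/s, theta = 90 deg, g = 10 m/s^2
sin(90) = 1
Using T = 2*v0*sin(theta) / g
T = 2*13*1 / 10
T = 26 / 10
T = 13/5 s

13/5 s


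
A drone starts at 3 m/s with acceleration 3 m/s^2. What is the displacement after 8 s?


Given: v0 = 3 m/s, a = 3 m/s^2, t = 8 s
Using s = v0*t + (1/2)*a*t^2
s = 3*8 + (1/2)*3*8^2
s = 24 + (1/2)*192
s = 24 + 96
s = 120

120 m


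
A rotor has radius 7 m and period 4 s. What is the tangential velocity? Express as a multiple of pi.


Given: radius r = 7 m, period T = 4 s
Using v = 2*pi*r / T
v = 2*pi*7 / 4
v = 14*pi / 4
v = 7/2*pi m/s

7/2*pi m/s


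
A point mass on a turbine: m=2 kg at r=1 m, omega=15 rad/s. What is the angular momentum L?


Given: m = 2 kg, r = 1 m, omega = 15 rad/s
For a point mass: I = m*r^2
I = 2*1^2 = 2*1 = 2
L = I*omega = 2*15
L = 30 kg*m^2/s

30 kg*m^2/s


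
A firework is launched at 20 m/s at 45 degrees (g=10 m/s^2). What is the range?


Given: v0 = 20 m/s, theta = 45 deg, g = 10 m/s^2
sin(2*45) = sin(90) = 1
Using R = v0^2 * sin(2*theta) / g
R = 20^2 * 1 / 10
R = 400 / 10
R = 40 m

40 m


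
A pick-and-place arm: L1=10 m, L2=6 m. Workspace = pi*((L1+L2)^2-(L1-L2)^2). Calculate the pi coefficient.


Given: L1 = 10, L2 = 6
(L1+L2)^2 = (16)^2 = 256
(L1-L2)^2 = (4)^2 = 16
Difference = 256 - 16 = 240
This equals 4*L1*L2 = 4*10*6 = 240
Workspace area = 240*pi

240


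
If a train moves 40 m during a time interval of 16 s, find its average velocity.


Given: distance d = 40 m, time t = 16 s
Using v = d / t
v = 40 / 16
v = 5/2 m/s

5/2 m/s


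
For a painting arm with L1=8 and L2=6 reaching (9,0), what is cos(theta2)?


Given: L1 = 8, L2 = 6, target (x, y) = (9, 0)
Using cos(theta2) = (x^2 + y^2 - L1^2 - L2^2) / (2*L1*L2)
x^2 + y^2 = 9^2 + 0 = 81
L1^2 + L2^2 = 64 + 36 = 100
Numerator = 81 - 100 = -19
Denominator = 2*8*6 = 96
cos(theta2) = -19/96 = -19/96

-19/96


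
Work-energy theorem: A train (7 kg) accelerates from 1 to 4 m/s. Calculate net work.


Given: m = 7 kg, v0 = 1 m/s, v = 4 m/s
Using W = (1/2)*m*(v^2 - v0^2)
v^2 = 4^2 = 16
v0^2 = 1^2 = 1
v^2 - v0^2 = 16 - 1 = 15
W = (1/2)*7*15 = 105/2 J

105/2 J


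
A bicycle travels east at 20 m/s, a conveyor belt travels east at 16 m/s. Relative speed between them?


Given: v_A = 20 m/s east, v_B = 16 m/s east
Both move in the same direction; relative speed = |v_A - v_B|
|20 - 16| = |4|
= 4 m/s

4 m/s


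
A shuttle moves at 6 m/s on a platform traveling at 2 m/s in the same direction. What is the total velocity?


Given: object velocity = 6 m/s, platform velocity = 2 m/s (same direction)
Using classical velocity addition: v_total = v_object + v_platform
v_total = 6 + 2
v_total = 8 m/s

8 m/s


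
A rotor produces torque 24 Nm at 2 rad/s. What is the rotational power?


Given: tau = 24 Nm, omega = 2 rad/s
Using P = tau * omega
P = 24 * 2
P = 48 W

48 W


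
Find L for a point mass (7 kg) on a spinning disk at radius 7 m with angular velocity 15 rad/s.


Given: m = 7 kg, r = 7 m, omega = 15 rad/s
For a point mass: I = m*r^2
I = 7*7^2 = 7*49 = 343
L = I*omega = 343*15
L = 5145 kg*m^2/s

5145 kg*m^2/s


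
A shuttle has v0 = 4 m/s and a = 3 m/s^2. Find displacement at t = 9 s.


Given: v0 = 4 m/s, a = 3 m/s^2, t = 9 s
Using s = v0*t + (1/2)*a*t^2
s = 4*9 + (1/2)*3*9^2
s = 36 + (1/2)*243
s = 36 + 243/2
s = 315/2

315/2 m


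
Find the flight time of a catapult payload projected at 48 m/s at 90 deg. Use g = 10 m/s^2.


Given: v0 = 48 m/s, theta = 90 deg, g = 10 m/s^2
sin(90) = 1
Using T = 2*v0*sin(theta) / g
T = 2*48*1 / 10
T = 96 / 10
T = 48/5 s

48/5 s


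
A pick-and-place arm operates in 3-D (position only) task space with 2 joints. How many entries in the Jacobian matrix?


Given: task space dimension = 3, joints = 2
Jacobian is a 3 x 2 matrix
Total entries = rows * columns
Total = 3 * 2
Total = 6

6


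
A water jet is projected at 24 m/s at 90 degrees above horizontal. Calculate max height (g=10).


Given: v0 = 24 m/s, theta = 90 deg, g = 10 m/s^2
sin^2(90) = 1
Using H = v0^2 * sin^2(theta) / (2*g)
H = 24^2 * 1 / (2*10)
H = 576 * 1 / 20
H = 576 / 20
H = 144/5 m

144/5 m


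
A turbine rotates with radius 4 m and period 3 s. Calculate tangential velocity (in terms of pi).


Given: radius r = 4 m, period T = 3 s
Using v = 2*pi*r / T
v = 2*pi*4 / 3
v = 8*pi / 3
v = 8/3*pi m/s

8/3*pi m/s


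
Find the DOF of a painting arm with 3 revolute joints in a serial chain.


Given: serial robot with 3 revolute joints
DOF contribution per joint type: revolute=1, prismatic=1, spherical=3, fixed=0
DOF = 3*1
DOF = 3

3


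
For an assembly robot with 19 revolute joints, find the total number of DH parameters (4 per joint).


Given: 19 joints, 4 DH parameters per joint (d, theta, a, alpha)
Total DH parameters = number_of_joints * 4
Total = 19 * 4
Total = 76

76


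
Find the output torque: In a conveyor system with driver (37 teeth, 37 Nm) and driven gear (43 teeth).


Given: N1 = 37, N2 = 43, T1 = 37 Nm
Using T2/T1 = N2/N1
T2 = T1 * N2 / N1
T2 = 37 * 43 / 37
T2 = 1591 / 37
T2 = 43 Nm

43 Nm


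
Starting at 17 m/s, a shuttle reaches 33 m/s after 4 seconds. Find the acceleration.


Given: initial velocity v0 = 17 m/s, final velocity v = 33 m/s, time t = 4 s
Using a = (v - v0) / t
a = (33 - 17) / 4
a = 16 / 4
a = 4 m/s^2

4 m/s^2


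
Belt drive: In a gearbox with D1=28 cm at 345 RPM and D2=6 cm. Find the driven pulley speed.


Given: D1 = 28 cm, w1 = 345 RPM, D2 = 6 cm
Using D1*w1 = D2*w2
w2 = D1*w1 / D2
w2 = 28*345 / 6
w2 = 9660 / 6
w2 = 1610 RPM

1610 RPM


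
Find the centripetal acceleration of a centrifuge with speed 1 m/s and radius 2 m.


Given: v = 1 m/s, r = 2 m
Using a_c = v^2 / r
a_c = 1^2 / 2
a_c = 1 / 2
a_c = 1/2 m/s^2

1/2 m/s^2


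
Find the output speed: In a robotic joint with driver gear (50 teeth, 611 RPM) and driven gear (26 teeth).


Given: N1 = 50 teeth, w1 = 611 RPM, N2 = 26 teeth
Using N1*w1 = N2*w2
w2 = N1*w1 / N2
w2 = 50*611 / 26
w2 = 30550 / 26
w2 = 1175 RPM

1175 RPM


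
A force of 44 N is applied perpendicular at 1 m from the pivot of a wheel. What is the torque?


Given: F = 44 N, r = 1 m, angle = 90 deg (perpendicular)
Using tau = F * r * sin(90)
sin(90) = 1
tau = 44 * 1 * 1
tau = 44 Nm

44 Nm


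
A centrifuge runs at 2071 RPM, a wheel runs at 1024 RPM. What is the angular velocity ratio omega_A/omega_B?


Given: RPM_A = 2071, RPM_B = 1024
omega = 2*pi*RPM/60, so omega_A/omega_B = RPM_A / RPM_B
omega_A/omega_B = 2071 / 1024
omega_A/omega_B = 2071/1024

2071/1024


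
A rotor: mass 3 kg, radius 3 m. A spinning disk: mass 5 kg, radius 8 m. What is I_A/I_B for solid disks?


Given: M1=3 kg, R1=3 m, M2=5 kg, R2=8 m
For a disk: I = (1/2)*M*R^2, so I_A/I_B = (M1*R1^2)/(M2*R2^2)
M1*R1^2 = 3*9 = 27
M2*R2^2 = 5*64 = 320
I_A/I_B = 27/320 = 27/320

27/320


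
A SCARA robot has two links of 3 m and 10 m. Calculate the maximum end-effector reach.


Given: L1 = 3 m, L2 = 10 m
For a 2-link planar arm, max reach = L1 + L2 (fully extended)
Max reach = 3 + 10
Max reach = 13 m

13 m


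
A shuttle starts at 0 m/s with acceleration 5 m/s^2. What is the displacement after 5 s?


Given: v0 = 0 m/s, a = 5 m/s^2, t = 5 s
Using s = v0*t + (1/2)*a*t^2
s = 0*5 + (1/2)*5*5^2
s = 0 + (1/2)*125
s = 0 + 125/2
s = 125/2

125/2 m


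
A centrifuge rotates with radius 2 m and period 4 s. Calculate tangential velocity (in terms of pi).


Given: radius r = 2 m, period T = 4 s
Using v = 2*pi*r / T
v = 2*pi*2 / 4
v = 4*pi / 4
v = 1*pi m/s

1*pi m/s


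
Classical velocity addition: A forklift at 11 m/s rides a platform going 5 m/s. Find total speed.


Given: object velocity = 11 m/s, platform velocity = 5 m/s (same direction)
Using classical velocity addition: v_total = v_object + v_platform
v_total = 11 + 5
v_total = 16 m/s

16 m/s


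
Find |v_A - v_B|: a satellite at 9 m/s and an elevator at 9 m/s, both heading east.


Given: v_A = 9 m/s east, v_B = 9 m/s east
Both move in the same direction; relative speed = |v_A - v_B|
|9 - 9| = |0|
= 0 m/s

0 m/s


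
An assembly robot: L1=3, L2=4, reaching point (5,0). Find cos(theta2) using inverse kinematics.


Given: L1 = 3, L2 = 4, target (x, y) = (5, 0)
Using cos(theta2) = (x^2 + y^2 - L1^2 - L2^2) / (2*L1*L2)
x^2 + y^2 = 5^2 + 0 = 25
L1^2 + L2^2 = 9 + 16 = 25
Numerator = 25 - 25 = 0
Denominator = 2*3*4 = 24
cos(theta2) = 0/24 = 0

0


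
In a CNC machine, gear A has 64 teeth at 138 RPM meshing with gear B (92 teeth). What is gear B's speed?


Given: N1 = 64 teeth, w1 = 138 RPM, N2 = 92 teeth
Using N1*w1 = N2*w2
w2 = N1*w1 / N2
w2 = 64*138 / 92
w2 = 8832 / 92
w2 = 96 RPM

96 RPM


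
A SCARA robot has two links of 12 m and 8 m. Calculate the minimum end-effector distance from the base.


Given: L1 = 12 m, L2 = 8 m
For a 2-link planar arm, min reach = |L1 - L2| (second link folded back)
Min reach = |12 - 8|
Min reach = 4 m

4 m


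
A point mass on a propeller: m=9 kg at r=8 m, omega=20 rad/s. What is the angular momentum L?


Given: m = 9 kg, r = 8 m, omega = 20 rad/s
For a point mass: I = m*r^2
I = 9*8^2 = 9*64 = 576
L = I*omega = 576*20
L = 11520 kg*m^2/s

11520 kg*m^2/s


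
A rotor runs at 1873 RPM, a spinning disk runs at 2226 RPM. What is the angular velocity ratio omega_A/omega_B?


Given: RPM_A = 1873, RPM_B = 2226
omega = 2*pi*RPM/60, so omega_A/omega_B = RPM_A / RPM_B
omega_A/omega_B = 1873 / 2226
omega_A/omega_B = 1873/2226

1873/2226


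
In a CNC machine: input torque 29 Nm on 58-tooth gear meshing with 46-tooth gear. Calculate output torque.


Given: N1 = 58, N2 = 46, T1 = 29 Nm
Using T2/T1 = N2/N1
T2 = T1 * N2 / N1
T2 = 29 * 46 / 58
T2 = 1334 / 58
T2 = 23 Nm

23 Nm


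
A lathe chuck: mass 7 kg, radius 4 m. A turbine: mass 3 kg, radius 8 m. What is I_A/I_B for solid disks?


Given: M1=7 kg, R1=4 m, M2=3 kg, R2=8 m
For a disk: I = (1/2)*M*R^2, so I_A/I_B = (M1*R1^2)/(M2*R2^2)
M1*R1^2 = 7*16 = 112
M2*R2^2 = 3*64 = 192
I_A/I_B = 112/192 = 7/12

7/12


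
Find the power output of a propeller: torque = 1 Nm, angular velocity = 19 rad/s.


Given: tau = 1 Nm, omega = 19 rad/s
Using P = tau * omega
P = 1 * 19
P = 19 W

19 W


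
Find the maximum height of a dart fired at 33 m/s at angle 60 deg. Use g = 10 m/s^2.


Given: v0 = 33 m/s, theta = 60 deg, g = 10 m/s^2
sin^2(60) = 3/4
Using H = v0^2 * sin^2(theta) / (2*g)
H = 33^2 * 3/4 / (2*10)
H = 1089 * 3/4 / 20
H = 3267/4 / 20
H = 3267/80 m

3267/80 m


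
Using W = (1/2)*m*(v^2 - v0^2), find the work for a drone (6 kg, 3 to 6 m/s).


Given: m = 6 kg, v0 = 3 m/s, v = 6 m/s
Using W = (1/2)*m*(v^2 - v0^2)
v^2 = 6^2 = 36
v0^2 = 3^2 = 9
v^2 - v0^2 = 36 - 9 = 27
W = (1/2)*6*27 = 81 J

81 J


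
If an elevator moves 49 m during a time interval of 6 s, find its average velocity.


Given: distance d = 49 m, time t = 6 s
Using v = d / t
v = 49 / 6
v = 49/6 m/s

49/6 m/s


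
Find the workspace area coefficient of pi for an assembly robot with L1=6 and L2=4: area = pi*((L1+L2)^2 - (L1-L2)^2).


Given: L1 = 6, L2 = 4
(L1+L2)^2 = (10)^2 = 100
(L1-L2)^2 = (2)^2 = 4
Difference = 100 - 4 = 96
This equals 4*L1*L2 = 4*6*4 = 96
Workspace area = 96*pi

96


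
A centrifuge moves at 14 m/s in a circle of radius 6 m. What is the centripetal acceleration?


Given: v = 14 m/s, r = 6 m
Using a_c = v^2 / r
a_c = 14^2 / 6
a_c = 196 / 6
a_c = 98/3 m/s^2

98/3 m/s^2


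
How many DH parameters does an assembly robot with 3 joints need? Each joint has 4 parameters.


Given: 3 joints, 4 DH parameters per joint (d, theta, a, alpha)
Total DH parameters = number_of_joints * 4
Total = 3 * 4
Total = 12

12


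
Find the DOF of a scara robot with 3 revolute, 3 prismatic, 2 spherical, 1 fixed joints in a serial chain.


Given: serial robot with 3 revolute, 3 prismatic, 2 spherical, 1 fixed joints
DOF contribution per joint type: revolute=1, prismatic=1, spherical=3, fixed=0
DOF = 3*1 + 3*1 + 2*3 + 1*0
DOF = 12

12


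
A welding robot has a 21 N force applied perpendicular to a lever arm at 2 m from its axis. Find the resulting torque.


Given: F = 21 N, r = 2 m, angle = 90 deg (perpendicular)
Using tau = F * r * sin(90)
sin(90) = 1
tau = 21 * 2 * 1
tau = 42 Nm

42 Nm


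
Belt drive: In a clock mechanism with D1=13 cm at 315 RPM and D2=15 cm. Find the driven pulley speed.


Given: D1 = 13 cm, w1 = 315 RPM, D2 = 15 cm
Using D1*w1 = D2*w2
w2 = D1*w1 / D2
w2 = 13*315 / 15
w2 = 4095 / 15
w2 = 273 RPM

273 RPM


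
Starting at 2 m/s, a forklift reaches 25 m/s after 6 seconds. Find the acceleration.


Given: initial velocity v0 = 2 m/s, final velocity v = 25 m/s, time t = 6 s
Using a = (v - v0) / t
a = (25 - 2) / 6
a = 23 / 6
a = 23/6 m/s^2

23/6 m/s^2


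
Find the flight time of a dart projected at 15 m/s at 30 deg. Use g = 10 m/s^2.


Given: v0 = 15 m/s, theta = 30 deg, g = 10 m/s^2
sin(30) = 1/2
Using T = 2*v0*sin(theta) / g
T = 2*15*1/2 / 10
T = 15 / 10
T = 3/2 s

3/2 s


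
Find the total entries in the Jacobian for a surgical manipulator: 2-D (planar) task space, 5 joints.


Given: task space dimension = 2, joints = 5
Jacobian is a 2 x 5 matrix
Total entries = rows * columns
Total = 2 * 5
Total = 10

10


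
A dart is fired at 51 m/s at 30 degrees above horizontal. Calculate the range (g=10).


Given: v0 = 51 m/s, theta = 30 deg, g = 10 m/s^2
sin(2*30) = sin(60) = sqrt(3)/2
Using R = v0^2 * sin(2*theta) / g
R = 51^2 * (sqrt(3)/2) / 10
R = 2601 * sqrt(3) / 20
R = 2601/20*sqrt(3) m

2601/20*sqrt(3) m


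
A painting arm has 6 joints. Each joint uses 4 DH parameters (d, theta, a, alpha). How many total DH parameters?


Given: 6 joints, 4 DH parameters per joint (d, theta, a, alpha)
Total DH parameters = number_of_joints * 4
Total = 6 * 4
Total = 24

24


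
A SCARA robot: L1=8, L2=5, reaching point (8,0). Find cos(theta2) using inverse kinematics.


Given: L1 = 8, L2 = 5, target (x, y) = (8, 0)
Using cos(theta2) = (x^2 + y^2 - L1^2 - L2^2) / (2*L1*L2)
x^2 + y^2 = 8^2 + 0 = 64
L1^2 + L2^2 = 64 + 25 = 89
Numerator = 64 - 89 = -25
Denominator = 2*8*5 = 80
cos(theta2) = -25/80 = -5/16

-5/16


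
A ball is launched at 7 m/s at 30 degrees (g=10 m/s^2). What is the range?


Given: v0 = 7 m/s, theta = 30 deg, g = 10 m/s^2
sin(2*30) = sin(60) = sqrt(3)/2
Using R = v0^2 * sin(2*theta) / g
R = 7^2 * (sqrt(3)/2) / 10
R = 49 * sqrt(3) / 20
R = 49/20*sqrt(3) m

49/20*sqrt(3) m


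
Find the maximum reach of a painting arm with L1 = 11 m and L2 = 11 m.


Given: L1 = 11 m, L2 = 11 m
For a 2-link planar arm, max reach = L1 + L2 (fully extended)
Max reach = 11 + 11
Max reach = 22 m

22 m


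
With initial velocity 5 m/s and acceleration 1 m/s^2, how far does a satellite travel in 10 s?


Given: v0 = 5 m/s, a = 1 m/s^2, t = 10 s
Using s = v0*t + (1/2)*a*t^2
s = 5*10 + (1/2)*1*10^2
s = 50 + (1/2)*100
s = 50 + 50
s = 100

100 m


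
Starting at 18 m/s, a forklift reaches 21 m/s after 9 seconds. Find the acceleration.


Given: initial velocity v0 = 18 m/s, final velocity v = 21 m/s, time t = 9 s
Using a = (v - v0) / t
a = (21 - 18) / 9
a = 3 / 9
a = 1/3 m/s^2

1/3 m/s^2


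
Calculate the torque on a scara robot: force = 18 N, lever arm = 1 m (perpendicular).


Given: F = 18 N, r = 1 m, angle = 90 deg (perpendicular)
Using tau = F * r * sin(90)
sin(90) = 1
tau = 18 * 1 * 1
tau = 18 Nm

18 Nm


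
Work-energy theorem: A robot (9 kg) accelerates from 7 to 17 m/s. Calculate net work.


Given: m = 9 kg, v0 = 7 m/s, v = 17 m/s
Using W = (1/2)*m*(v^2 - v0^2)
v^2 = 17^2 = 289
v0^2 = 7^2 = 49
v^2 - v0^2 = 289 - 49 = 240
W = (1/2)*9*240 = 1080 J

1080 J


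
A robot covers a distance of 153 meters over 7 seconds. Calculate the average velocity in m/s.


Given: distance d = 153 m, time t = 7 s
Using v = d / t
v = 153 / 7
v = 153/7 m/s

153/7 m/s


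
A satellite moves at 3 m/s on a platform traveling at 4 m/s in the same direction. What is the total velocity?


Given: object velocity = 3 m/s, platform velocity = 4 m/s (same direction)
Using classical velocity addition: v_total = v_object + v_platform
v_total = 3 + 4
v_total = 7 m/s

7 m/s


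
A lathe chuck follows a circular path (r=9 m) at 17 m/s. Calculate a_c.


Given: v = 17 m/s, r = 9 m
Using a_c = v^2 / r
a_c = 17^2 / 9
a_c = 289 / 9
a_c = 289/9 m/s^2

289/9 m/s^2


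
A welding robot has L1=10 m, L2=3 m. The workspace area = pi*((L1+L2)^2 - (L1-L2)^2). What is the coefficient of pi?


Given: L1 = 10, L2 = 3
(L1+L2)^2 = (13)^2 = 169
(L1-L2)^2 = (7)^2 = 49
Difference = 169 - 49 = 120
This equals 4*L1*L2 = 4*10*3 = 120
Workspace area = 120*pi

120


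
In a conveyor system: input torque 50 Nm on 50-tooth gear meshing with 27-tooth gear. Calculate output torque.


Given: N1 = 50, N2 = 27, T1 = 50 Nm
Using T2/T1 = N2/N1
T2 = T1 * N2 / N1
T2 = 50 * 27 / 50
T2 = 1350 / 50
T2 = 27 Nm

27 Nm


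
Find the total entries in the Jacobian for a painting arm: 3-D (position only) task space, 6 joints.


Given: task space dimension = 3, joints = 6
Jacobian is a 3 x 6 matrix
Total entries = rows * columns
Total = 3 * 6
Total = 18

18


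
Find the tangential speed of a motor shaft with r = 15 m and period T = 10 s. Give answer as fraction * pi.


Given: radius r = 15 m, period T = 10 s
Using v = 2*pi*r / T
v = 2*pi*15 / 10
v = 30*pi / 10
v = 3*pi m/s

3*pi m/s


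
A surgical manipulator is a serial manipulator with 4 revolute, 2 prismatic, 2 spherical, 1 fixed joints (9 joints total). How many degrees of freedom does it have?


Given: serial robot with 4 revolute, 2 prismatic, 2 spherical, 1 fixed joints
DOF contribution per joint type: revolute=1, prismatic=1, spherical=3, fixed=0
DOF = 4*1 + 2*1 + 2*3 + 1*0
DOF = 12

12


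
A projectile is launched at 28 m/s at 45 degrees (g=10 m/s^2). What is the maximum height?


Given: v0 = 28 m/s, theta = 45 deg, g = 10 m/s^2
sin^2(45) = 1/2
Using H = v0^2 * sin^2(theta) / (2*g)
H = 28^2 * 1/2 / (2*10)
H = 784 * 1/2 / 20
H = 392 / 20
H = 98/5 m

98/5 m


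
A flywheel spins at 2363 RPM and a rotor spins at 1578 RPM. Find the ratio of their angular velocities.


Given: RPM_A = 2363, RPM_B = 1578
omega = 2*pi*RPM/60, so omega_A/omega_B = RPM_A / RPM_B
omega_A/omega_B = 2363 / 1578
omega_A/omega_B = 2363/1578

2363/1578


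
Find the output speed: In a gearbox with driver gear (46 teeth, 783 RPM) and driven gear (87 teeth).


Given: N1 = 46 teeth, w1 = 783 RPM, N2 = 87 teeth
Using N1*w1 = N2*w2
w2 = N1*w1 / N2
w2 = 46*783 / 87
w2 = 36018 / 87
w2 = 414 RPM

414 RPM


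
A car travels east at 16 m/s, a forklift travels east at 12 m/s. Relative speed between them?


Given: v_A = 16 m/s east, v_B = 12 m/s east
Both move in the same direction; relative speed = |v_A - v_B|
|16 - 12| = |4|
= 4 m/s

4 m/s


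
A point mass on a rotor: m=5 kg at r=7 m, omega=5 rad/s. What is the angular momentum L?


Given: m = 5 kg, r = 7 m, omega = 5 rad/s
For a point mass: I = m*r^2
I = 5*7^2 = 5*49 = 245
L = I*omega = 245*5
L = 1225 kg*m^2/s

1225 kg*m^2/s


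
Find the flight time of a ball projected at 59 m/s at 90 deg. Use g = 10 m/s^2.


Given: v0 = 59 m/s, theta = 90 deg, g = 10 m/s^2
sin(90) = 1
Using T = 2*v0*sin(theta) / g
T = 2*59*1 / 10
T = 118 / 10
T = 59/5 s

59/5 s


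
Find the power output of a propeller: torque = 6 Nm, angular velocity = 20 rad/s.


Given: tau = 6 Nm, omega = 20 rad/s
Using P = tau * omega
P = 6 * 20
P = 120 W

120 W


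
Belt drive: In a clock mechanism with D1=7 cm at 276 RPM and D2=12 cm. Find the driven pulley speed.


Given: D1 = 7 cm, w1 = 276 RPM, D2 = 12 cm
Using D1*w1 = D2*w2
w2 = D1*w1 / D2
w2 = 7*276 / 12
w2 = 1932 / 12
w2 = 161 RPM

161 RPM


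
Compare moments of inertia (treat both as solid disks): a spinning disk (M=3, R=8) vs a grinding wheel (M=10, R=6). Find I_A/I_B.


Given: M1=3 kg, R1=8 m, M2=10 kg, R2=6 m
For a disk: I = (1/2)*M*R^2, so I_A/I_B = (M1*R1^2)/(M2*R2^2)
M1*R1^2 = 3*64 = 192
M2*R2^2 = 10*36 = 360
I_A/I_B = 192/360 = 8/15

8/15


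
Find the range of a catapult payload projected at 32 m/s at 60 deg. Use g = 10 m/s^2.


Given: v0 = 32 m/s, theta = 60 deg, g = 10 m/s^2
sin(2*60) = sin(120) = sqrt(3)/2
Using R = v0^2 * sin(2*theta) / g
R = 32^2 * (sqrt(3)/2) / 10
R = 1024 * sqrt(3) / 20
R = 256/5*sqrt(3) m

256/5*sqrt(3) m


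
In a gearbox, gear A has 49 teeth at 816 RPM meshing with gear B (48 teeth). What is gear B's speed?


Given: N1 = 49 teeth, w1 = 816 RPM, N2 = 48 teeth
Using N1*w1 = N2*w2
w2 = N1*w1 / N2
w2 = 49*816 / 48
w2 = 39984 / 48
w2 = 833 RPM

833 RPM


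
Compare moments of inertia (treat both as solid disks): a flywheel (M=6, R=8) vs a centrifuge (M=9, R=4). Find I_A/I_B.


Given: M1=6 kg, R1=8 m, M2=9 kg, R2=4 m
For a disk: I = (1/2)*M*R^2, so I_A/I_B = (M1*R1^2)/(M2*R2^2)
M1*R1^2 = 6*64 = 384
M2*R2^2 = 9*16 = 144
I_A/I_B = 384/144 = 8/3

8/3


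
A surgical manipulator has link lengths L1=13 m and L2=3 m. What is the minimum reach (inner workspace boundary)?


Given: L1 = 13 m, L2 = 3 m
For a 2-link planar arm, min reach = |L1 - L2| (second link folded back)
Min reach = |13 - 3|
Min reach = 10 m

10 m


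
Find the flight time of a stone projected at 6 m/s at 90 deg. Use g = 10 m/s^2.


Given: v0 = 6 m/s, theta = 90 deg, g = 10 m/s^2
sin(90) = 1
Using T = 2*v0*sin(theta) / g
T = 2*6*1 / 10
T = 12 / 10
T = 6/5 s

6/5 s
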